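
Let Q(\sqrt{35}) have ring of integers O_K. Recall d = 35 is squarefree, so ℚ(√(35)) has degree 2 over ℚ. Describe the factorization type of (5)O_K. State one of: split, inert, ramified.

p ramifies

Since 35 ≢ 1 mod 4, the ring of integers is ℤ[√35] with discriminant 4·35 = 140.
Ramification test: 5 | 140. The prime 5 ramifies in K.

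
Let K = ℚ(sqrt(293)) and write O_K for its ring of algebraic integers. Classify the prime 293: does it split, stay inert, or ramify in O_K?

p ramifies

293 mod 4 = 1, hence disc K = 293 and O_K = ℤ[(1+√293)/2].
Ramification test: 293 | 293. The prime 293 ramifies in K.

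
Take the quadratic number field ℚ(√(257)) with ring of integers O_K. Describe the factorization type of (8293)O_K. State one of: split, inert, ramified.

8293 remains inert

257 mod 4 = 1, hence disc K = 257 and O_K = ℤ[(1+√257)/2].
Since gcd(8293, 257) = 1 the prime 8293 does not ramify.
Euler's criterion: 257^4146 mod 8293 = 8292. Thus (257|8293) = -1.
Legendre symbol -1 ⇒ 8293 is inert.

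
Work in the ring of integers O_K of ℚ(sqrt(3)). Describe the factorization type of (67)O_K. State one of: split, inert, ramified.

3 mod 4 = 3, hence disc K = 4·3 = 12 and O_K = ℤ[√3].
67 ∤ 12, so 67 is unramified.
(3/67) = 3^33 mod 67 = 66, giving Legendre symbol -1.
Legendre symbol -1 ⇒ 67 is inert.

inert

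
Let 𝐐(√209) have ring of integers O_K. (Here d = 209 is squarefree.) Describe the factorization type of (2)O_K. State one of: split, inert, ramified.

splits completely

d = 209 ≡ 1 (mod 4), so O_K = ℤ[(1+√209)/2] and disc(K) = d = 209.
disc(K) = 209 is not divisible by 2; 2 is unramified.
d ≡ 1 (mod 8); the supplementary law gives 2 split.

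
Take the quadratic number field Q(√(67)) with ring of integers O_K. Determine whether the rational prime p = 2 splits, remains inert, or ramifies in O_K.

d = 67 ≡ 3 (mod 4), so O_K = ℤ[√67] and disc(K) = 4d = 268.
Ramification test: 2 | 268. The prime 2 ramifies in K.

ramified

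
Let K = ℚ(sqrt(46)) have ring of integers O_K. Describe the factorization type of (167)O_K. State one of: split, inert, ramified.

remains prime (inert)

Since 46 ≢ 1 mod 4, the ring of integers is ℤ[√46] with discriminant 4·46 = 184.
disc(K) = 184 is not divisible by 167; 167 is unramified.
Euler's criterion: 46^83 mod 167 = 166. Thus (46|167) = -1.
d is a non-residue mod p, hence 167 remains inert in O_K.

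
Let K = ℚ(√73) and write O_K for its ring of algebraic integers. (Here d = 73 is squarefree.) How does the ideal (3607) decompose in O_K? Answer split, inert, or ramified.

inert — (3607) stays prime in O_K

Since 73 ≡ 1 mod 4, the ring of integers is ℤ[(1+√73)/2] with discriminant 73.
disc(K) = 73 is not divisible by 3607; 3607 is unramified.
Legendre symbol by Euler's criterion: (73/3607) ≡ 73^1803 ≡ 3606 (mod 3607), i.e. (73/3607) = -1.
Legendre symbol -1 ⇒ 3607 is inert.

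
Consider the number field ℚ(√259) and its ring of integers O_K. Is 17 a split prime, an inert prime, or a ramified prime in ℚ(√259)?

Since 259 ≢ 1 mod 4, the ring of integers is ℤ[√259] with discriminant 4·259 = 1036.
17 ∤ 1036, so 17 is unramified.
Compute (259/17) via Euler: 4^((17-1)/2) mod 17 = 1, so (259/17) = 1.
d is a quadratic residue mod p, hence 17 splits in O_K.

splits completely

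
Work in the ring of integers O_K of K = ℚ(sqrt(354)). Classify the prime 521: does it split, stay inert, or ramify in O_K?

p is inert

354 mod 4 = 2, hence disc K = 4·354 = 1416 and O_K = ℤ[√354].
521 ∤ 1416, so 521 is unramified.
Euler's criterion: 354^260 mod 521 = 520. Thus (354|521) = -1.
Legendre symbol -1 ⇒ 521 is inert.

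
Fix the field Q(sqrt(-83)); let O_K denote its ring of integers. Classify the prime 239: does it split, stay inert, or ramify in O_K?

inert — (239) stays prime in O_K

Since -83 ≡ 1 mod 4, the ring of integers is ℤ[(1+√-83)/2] with discriminant -83.
disc(K) = -83 is not divisible by 239; 239 is unramified.
Legendre symbol by Euler's criterion: (-83/239) ≡ (-83)^119 ≡ 238 (mod 239), i.e. (-83/239) = -1.
(-83/239) = -1, so 239 is inert.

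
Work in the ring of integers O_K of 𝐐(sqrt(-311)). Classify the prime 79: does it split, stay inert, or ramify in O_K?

-311 mod 4 = 1, hence disc K = -311 and O_K = ℤ[(1+√-311)/2].
disc(K) = -311 is not divisible by 79; 79 is unramified.
(-311/79) = 5^39 mod 79 = 1, giving Legendre symbol 1.
(-311/79) = 1, so 79 splits.

79 splits in O_K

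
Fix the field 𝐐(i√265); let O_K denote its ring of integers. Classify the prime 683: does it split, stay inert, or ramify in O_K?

d = -265 ≡ 3 (mod 4), so O_K = ℤ[√-265] and disc(K) = 4d = -1060.
683 ∤ -1060, so 683 is unramified.
(-265/683) = 418^341 mod 683 = 1, giving Legendre symbol 1.
(-265/683) = 1, so 683 splits.

splits completely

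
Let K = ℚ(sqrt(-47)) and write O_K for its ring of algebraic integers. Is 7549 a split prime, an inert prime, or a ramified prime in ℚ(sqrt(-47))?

inert — (7549) stays prime in O_K

-47 mod 4 = 1, hence disc K = -47 and O_K = ℤ[(1+√-47)/2].
7549 ∤ -47, so 7549 is unramified.
Compute (-47/7549) via Euler: 7502^((7549-1)/2) mod 7549 = 7548, so (-47/7549) = -1.
(-47/7549) = -1, so 7549 is inert.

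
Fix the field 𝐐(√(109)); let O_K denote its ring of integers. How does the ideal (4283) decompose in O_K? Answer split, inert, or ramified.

109 mod 4 = 1, hence disc K = 109 and O_K = ℤ[(1+√109)/2].
4283 ∤ 109, so 4283 is unramified.
(109/4283) = 109^2141 mod 4283 = 4282, giving Legendre symbol -1.
d is a non-residue mod p, hence 4283 remains inert in O_K.

inert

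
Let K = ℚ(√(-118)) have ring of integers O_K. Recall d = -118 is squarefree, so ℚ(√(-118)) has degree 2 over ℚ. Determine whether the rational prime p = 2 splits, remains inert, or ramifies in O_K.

ramified

d = -118 ≡ 2 (mod 4), so O_K = ℤ[√-118] and disc(K) = 4d = -472.
2 divides disc(K) = -472, so 2 ramifies.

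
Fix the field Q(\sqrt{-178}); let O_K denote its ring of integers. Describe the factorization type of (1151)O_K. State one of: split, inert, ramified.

p splits

d = -178 ≡ 2 (mod 4), so O_K = ℤ[√-178] and disc(K) = 4d = -712.
disc(K) = -712 is not divisible by 1151; 1151 is unramified.
Euler's criterion: (-178)^575 mod 1151 = 1. Thus (-178|1151) = 1.
d is a quadratic residue mod p, hence 1151 splits in O_K.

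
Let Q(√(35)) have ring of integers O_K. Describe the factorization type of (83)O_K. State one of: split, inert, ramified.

p is inert

d = 35 ≡ 3 (mod 4), so O_K = ℤ[√35] and disc(K) = 4d = 140.
disc(K) = 140 is not divisible by 83; 83 is unramified.
Euler's criterion: 35^41 mod 83 = 82. Thus (35|83) = -1.
Legendre symbol -1 ⇒ 83 is inert.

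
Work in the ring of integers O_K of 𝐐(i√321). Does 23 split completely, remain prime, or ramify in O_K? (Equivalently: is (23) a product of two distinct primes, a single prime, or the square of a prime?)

p splits

-321 mod 4 = 3, hence disc K = 4·(-321) = -1284 and O_K = ℤ[√-321].
disc(K) = -1284 is not divisible by 23; 23 is unramified.
Legendre symbol by Euler's criterion: (-321/23) ≡ (-321)^11 ≡ 1 (mod 23), i.e. (-321/23) = 1.
Legendre symbol 1 ⇒ 23 is split.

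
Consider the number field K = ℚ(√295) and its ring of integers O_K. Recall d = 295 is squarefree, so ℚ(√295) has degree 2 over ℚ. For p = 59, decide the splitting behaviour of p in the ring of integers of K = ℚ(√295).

Since 295 ≢ 1 mod 4, the ring of integers is ℤ[√295] with discriminant 4·295 = 1180.
59 divides disc(K) = 1180, so 59 ramifies.

ramifies in O_K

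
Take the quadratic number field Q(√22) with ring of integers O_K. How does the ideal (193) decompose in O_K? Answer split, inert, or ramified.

inert — (193) stays prime in O_K

Since 22 ≢ 1 mod 4, the ring of integers is ℤ[√22] with discriminant 4·22 = 88.
Since gcd(193, 88) = 1 the prime 193 does not ramify.
Legendre symbol by Euler's criterion: (22/193) ≡ 22^96 ≡ 192 (mod 193), i.e. (22/193) = -1.
d is a non-residue mod p, hence 193 remains inert in O_K.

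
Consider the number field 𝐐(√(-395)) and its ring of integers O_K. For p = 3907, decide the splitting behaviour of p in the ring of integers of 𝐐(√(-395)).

inert — (3907) stays prime in O_K

Since -395 ≡ 1 mod 4, the ring of integers is ℤ[(1+√-395)/2] with discriminant -395.
disc(K) = -395 is not divisible by 3907; 3907 is unramified.
Compute (-395/3907) via Euler: 3512^((3907-1)/2) mod 3907 = 3906, so (-395/3907) = -1.
d is a non-residue mod p, hence 3907 remains inert in O_K.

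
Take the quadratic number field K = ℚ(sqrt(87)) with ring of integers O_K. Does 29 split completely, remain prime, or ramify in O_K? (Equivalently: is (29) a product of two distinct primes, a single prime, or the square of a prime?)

Since 87 ≢ 1 mod 4, the ring of integers is ℤ[√87] with discriminant 4·87 = 348.
Ramification test: 29 | 348. The prime 29 ramifies in K.

29 is ramified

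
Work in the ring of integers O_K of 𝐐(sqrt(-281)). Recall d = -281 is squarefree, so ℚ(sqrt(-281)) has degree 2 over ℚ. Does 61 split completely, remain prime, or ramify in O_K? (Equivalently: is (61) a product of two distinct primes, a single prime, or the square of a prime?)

d = -281 ≡ 3 (mod 4), so O_K = ℤ[√-281] and disc(K) = 4d = -1124.
Since gcd(61, -1124) = 1 the prime 61 does not ramify.
(-281/61) = 24^30 mod 61 = 60, giving Legendre symbol -1.
d is a non-residue mod p, hence 61 remains inert in O_K.

inert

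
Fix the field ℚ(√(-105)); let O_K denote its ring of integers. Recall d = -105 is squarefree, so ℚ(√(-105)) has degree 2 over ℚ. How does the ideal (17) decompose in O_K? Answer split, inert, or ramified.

remains prime (inert)

d = -105 ≡ 3 (mod 4), so O_K = ℤ[√-105] and disc(K) = 4d = -420.
disc(K) = -420 is not divisible by 17; 17 is unramified.
Euler's criterion: (-105)^8 mod 17 = 16. Thus (-105|17) = -1.
(-105/17) = -1, so 17 is inert.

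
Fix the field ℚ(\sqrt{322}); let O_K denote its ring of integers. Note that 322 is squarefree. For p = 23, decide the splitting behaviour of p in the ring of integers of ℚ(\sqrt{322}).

23 is ramified

322 mod 4 = 2, hence disc K = 4·322 = 1288 and O_K = ℤ[√322].
disc(K) = 1288 = 23·56, so p = 23 is ramified.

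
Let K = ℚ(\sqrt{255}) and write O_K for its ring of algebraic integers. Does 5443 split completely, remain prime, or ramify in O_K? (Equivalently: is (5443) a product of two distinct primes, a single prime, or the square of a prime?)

p is inert

Since 255 ≢ 1 mod 4, the ring of integers is ℤ[√255] with discriminant 4·255 = 1020.
5443 ∤ 1020, so 5443 is unramified.
Legendre symbol by Euler's criterion: (255/5443) ≡ 255^2721 ≡ 5442 (mod 5443), i.e. (255/5443) = -1.
(255/5443) = -1, so 5443 is inert.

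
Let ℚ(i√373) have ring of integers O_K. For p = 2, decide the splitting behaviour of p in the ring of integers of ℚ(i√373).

d = -373 ≡ 3 (mod 4), so O_K = ℤ[√-373] and disc(K) = 4d = -1492.
Ramification test: 2 | -1492. The prime 2 ramifies in K.

p ramifies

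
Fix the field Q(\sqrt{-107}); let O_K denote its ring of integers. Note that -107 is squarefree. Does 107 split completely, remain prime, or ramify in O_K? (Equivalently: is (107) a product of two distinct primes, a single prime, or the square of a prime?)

Since -107 ≡ 1 mod 4, the ring of integers is ℤ[(1+√-107)/2] with discriminant -107.
107 divides disc(K) = -107, so 107 ramifies.

107 is ramified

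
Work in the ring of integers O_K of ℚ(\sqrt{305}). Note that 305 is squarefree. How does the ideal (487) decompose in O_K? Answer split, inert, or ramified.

487 remains inert

Since 305 ≡ 1 mod 4, the ring of integers is ℤ[(1+√305)/2] with discriminant 305.
Since gcd(487, 305) = 1 the prime 487 does not ramify.
Legendre symbol by Euler's criterion: (305/487) ≡ 305^243 ≡ 486 (mod 487), i.e. (305/487) = -1.
d is a non-residue mod p, hence 487 remains inert in O_K.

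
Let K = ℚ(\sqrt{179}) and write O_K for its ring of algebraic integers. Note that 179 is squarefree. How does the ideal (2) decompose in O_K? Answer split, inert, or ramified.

Since 179 ≢ 1 mod 4, the ring of integers is ℤ[√179] with discriminant 4·179 = 716.
Ramification test: 2 | 716. The prime 2 ramifies in K.

ramifies in O_K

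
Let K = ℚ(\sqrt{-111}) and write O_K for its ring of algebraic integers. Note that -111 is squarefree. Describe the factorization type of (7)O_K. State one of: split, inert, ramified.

Since -111 ≡ 1 mod 4, the ring of integers is ℤ[(1+√-111)/2] with discriminant -111.
7 ∤ -111, so 7 is unramified.
Legendre symbol by Euler's criterion: (-111/7) ≡ (-111)^3 ≡ 1 (mod 7), i.e. (-111/7) = 1.
d is a quadratic residue mod p, hence 7 splits in O_K.

p splits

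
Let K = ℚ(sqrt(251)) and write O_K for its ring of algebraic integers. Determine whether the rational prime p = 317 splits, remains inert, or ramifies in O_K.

251 mod 4 = 3, hence disc K = 4·251 = 1004 and O_K = ℤ[√251].
disc(K) = 1004 is not divisible by 317; 317 is unramified.
Compute (251/317) via Euler: 251^((317-1)/2) mod 317 = 1, so (251/317) = 1.
(251/317) = 1, so 317 splits.

split — (317) = 𝔭₁𝔭₂ with 𝔭₁ ≠ 𝔭₂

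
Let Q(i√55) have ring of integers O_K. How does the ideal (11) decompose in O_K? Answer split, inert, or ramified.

p ramifies

d = -55 ≡ 1 (mod 4), so O_K = ℤ[(1+√-55)/2] and disc(K) = d = -55.
Ramification test: 11 | -55. The prime 11 ramifies in K.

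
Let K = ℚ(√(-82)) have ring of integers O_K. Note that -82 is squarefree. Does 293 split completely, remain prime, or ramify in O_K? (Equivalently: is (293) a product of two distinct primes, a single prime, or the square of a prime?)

split

d = -82 ≡ 2 (mod 4), so O_K = ℤ[√-82] and disc(K) = 4d = -328.
Since gcd(293, -328) = 1 the prime 293 does not ramify.
(-82/293) = 211^146 mod 293 = 1, giving Legendre symbol 1.
d is a quadratic residue mod p, hence 293 splits in O_K.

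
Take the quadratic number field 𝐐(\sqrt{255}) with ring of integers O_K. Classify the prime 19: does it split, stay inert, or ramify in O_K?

Since 255 ≢ 1 mod 4, the ring of integers is ℤ[√255] with discriminant 4·255 = 1020.
disc(K) = 1020 is not divisible by 19; 19 is unramified.
(255/19) = 8^9 mod 19 = 18, giving Legendre symbol -1.
(255/19) = -1, so 19 is inert.

19 remains inert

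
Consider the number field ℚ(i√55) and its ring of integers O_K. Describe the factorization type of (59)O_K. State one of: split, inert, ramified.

d = -55 ≡ 1 (mod 4), so O_K = ℤ[(1+√-55)/2] and disc(K) = d = -55.
disc(K) = -55 is not divisible by 59; 59 is unramified.
(-55/59) = 4^29 mod 59 = 1, giving Legendre symbol 1.
d is a quadratic residue mod p, hence 59 splits in O_K.

59 splits in O_K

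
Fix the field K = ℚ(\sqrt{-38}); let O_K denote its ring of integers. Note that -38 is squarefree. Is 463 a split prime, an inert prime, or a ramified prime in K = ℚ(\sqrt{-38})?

Since -38 ≢ 1 mod 4, the ring of integers is ℤ[√-38] with discriminant 4·(-38) = -152.
463 ∤ -152, so 463 is unramified.
Legendre symbol by Euler's criterion: (-38/463) ≡ (-38)^231 ≡ 1 (mod 463), i.e. (-38/463) = 1.
Legendre symbol 1 ⇒ 463 is split.

p splits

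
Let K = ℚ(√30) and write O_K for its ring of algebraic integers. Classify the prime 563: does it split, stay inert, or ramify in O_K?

split — (563) = 𝔭₁𝔭₂ with 𝔭₁ ≠ 𝔭₂

30 mod 4 = 2, hence disc K = 4·30 = 120 and O_K = ℤ[√30].
Since gcd(563, 120) = 1 the prime 563 does not ramify.
Compute (30/563) via Euler: 30^((563-1)/2) mod 563 = 1, so (30/563) = 1.
(30/563) = 1, so 563 splits.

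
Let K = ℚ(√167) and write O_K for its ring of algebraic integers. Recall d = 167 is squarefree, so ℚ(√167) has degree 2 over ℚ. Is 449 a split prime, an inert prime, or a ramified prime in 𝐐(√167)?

d = 167 ≡ 3 (mod 4), so O_K = ℤ[√167] and disc(K) = 4d = 668.
449 ∤ 668, so 449 is unramified.
(167/449) = 167^224 mod 449 = 1, giving Legendre symbol 1.
Legendre symbol 1 ⇒ 449 is split.

p splits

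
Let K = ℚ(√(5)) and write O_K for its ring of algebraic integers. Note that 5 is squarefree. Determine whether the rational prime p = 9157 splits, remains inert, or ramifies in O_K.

Since 5 ≡ 1 mod 4, the ring of integers is ℤ[(1+√5)/2] with discriminant 5.
9157 ∤ 5, so 9157 is unramified.
(5/9157) = 5^4578 mod 9157 = 9156, giving Legendre symbol -1.
Legendre symbol -1 ⇒ 9157 is inert.

p is inert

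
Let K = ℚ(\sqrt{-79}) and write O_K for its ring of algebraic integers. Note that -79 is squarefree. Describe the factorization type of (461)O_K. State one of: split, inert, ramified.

d = -79 ≡ 1 (mod 4), so O_K = ℤ[(1+√-79)/2] and disc(K) = d = -79.
Since gcd(461, -79) = 1 the prime 461 does not ramify.
(-79/461) = 382^230 mod 461 = 460, giving Legendre symbol -1.
(-79/461) = -1, so 461 is inert.

remains prime (inert)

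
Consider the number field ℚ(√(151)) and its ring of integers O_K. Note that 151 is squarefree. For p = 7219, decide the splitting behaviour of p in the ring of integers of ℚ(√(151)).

151 mod 4 = 3, hence disc K = 4·151 = 604 and O_K = ℤ[√151].
7219 ∤ 604, so 7219 is unramified.
Compute (151/7219) via Euler: 151^((7219-1)/2) mod 7219 = 1, so (151/7219) = 1.
(151/7219) = 1, so 7219 splits.

p splits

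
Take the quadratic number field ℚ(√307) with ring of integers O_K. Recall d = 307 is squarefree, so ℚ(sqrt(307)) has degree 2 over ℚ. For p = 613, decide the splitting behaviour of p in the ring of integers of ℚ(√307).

307 mod 4 = 3, hence disc K = 4·307 = 1228 and O_K = ℤ[√307].
disc(K) = 1228 is not divisible by 613; 613 is unramified.
(307/613) = 307^306 mod 613 = 612, giving Legendre symbol -1.
Legendre symbol -1 ⇒ 613 is inert.

p is inert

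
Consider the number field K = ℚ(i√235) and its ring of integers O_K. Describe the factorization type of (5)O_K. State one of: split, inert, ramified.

-235 mod 4 = 1, hence disc K = -235 and O_K = ℤ[(1+√-235)/2].
Ramification test: 5 | -235. The prime 5 ramifies in K.

p ramifies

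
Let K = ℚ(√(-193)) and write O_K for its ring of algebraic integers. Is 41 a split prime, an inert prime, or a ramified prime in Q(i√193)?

p is inert

d = -193 ≡ 3 (mod 4), so O_K = ℤ[√-193] and disc(K) = 4d = -772.
Since gcd(41, -772) = 1 the prime 41 does not ramify.
Compute (-193/41) via Euler: 12^((41-1)/2) mod 41 = 40, so (-193/41) = -1.
Legendre symbol -1 ⇒ 41 is inert.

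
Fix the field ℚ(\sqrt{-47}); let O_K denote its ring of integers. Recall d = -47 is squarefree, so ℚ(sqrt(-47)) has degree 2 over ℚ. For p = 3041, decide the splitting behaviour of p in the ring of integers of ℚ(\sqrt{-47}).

inert — (3041) stays prime in O_K

-47 mod 4 = 1, hence disc K = -47 and O_K = ℤ[(1+√-47)/2].
Since gcd(3041, -47) = 1 the prime 3041 does not ramify.
Compute (-47/3041) via Euler: 2994^((3041-1)/2) mod 3041 = 3040, so (-47/3041) = -1.
d is a non-residue mod p, hence 3041 remains inert in O_K.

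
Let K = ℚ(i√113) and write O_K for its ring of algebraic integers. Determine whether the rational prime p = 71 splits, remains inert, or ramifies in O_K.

Since -113 ≢ 1 mod 4, the ring of integers is ℤ[√-113] with discriminant 4·(-113) = -452.
disc(K) = -452 is not divisible by 71; 71 is unramified.
Euler's criterion: (-113)^35 mod 71 = 1. Thus (-113|71) = 1.
d is a quadratic residue mod p, hence 71 splits in O_K.

71 splits in O_K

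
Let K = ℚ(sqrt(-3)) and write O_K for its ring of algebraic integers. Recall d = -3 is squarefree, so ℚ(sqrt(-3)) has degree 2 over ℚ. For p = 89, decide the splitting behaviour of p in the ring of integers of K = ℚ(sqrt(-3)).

inert — (89) stays prime in O_K

Since -3 ≡ 1 mod 4, the ring of integers is ℤ[(1+√-3)/2] with discriminant -3.
disc(K) = -3 is not divisible by 89; 89 is unramified.
Euler's criterion: (-3)^44 mod 89 = 88. Thus (-3|89) = -1.
(-3/89) = -1, so 89 is inert.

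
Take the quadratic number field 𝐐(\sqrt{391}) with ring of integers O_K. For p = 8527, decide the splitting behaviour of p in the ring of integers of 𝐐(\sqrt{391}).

Since 391 ≢ 1 mod 4, the ring of integers is ℤ[√391] with discriminant 4·391 = 1564.
8527 ∤ 1564, so 8527 is unramified.
Euler's criterion: 391^4263 mod 8527 = 8526. Thus (391|8527) = -1.
d is a non-residue mod p, hence 8527 remains inert in O_K.

remains prime (inert)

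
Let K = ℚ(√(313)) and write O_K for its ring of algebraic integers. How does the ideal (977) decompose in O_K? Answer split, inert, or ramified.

p splits

313 mod 4 = 1, hence disc K = 313 and O_K = ℤ[(1+√313)/2].
977 ∤ 313, so 977 is unramified.
Legendre symbol by Euler's criterion: (313/977) ≡ 313^488 ≡ 1 (mod 977), i.e. (313/977) = 1.
(313/977) = 1, so 977 splits.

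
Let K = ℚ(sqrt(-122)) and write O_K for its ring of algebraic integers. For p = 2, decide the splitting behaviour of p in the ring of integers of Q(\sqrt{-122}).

ramifies in O_K

-122 mod 4 = 2, hence disc K = 4·(-122) = -488 and O_K = ℤ[√-122].
Ramification test: 2 | -488. The prime 2 ramifies in K.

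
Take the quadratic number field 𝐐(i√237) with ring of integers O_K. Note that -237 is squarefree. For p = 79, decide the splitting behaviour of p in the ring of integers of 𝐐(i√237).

-237 mod 4 = 3, hence disc K = 4·(-237) = -948 and O_K = ℤ[√-237].
Ramification test: 79 | -948. The prime 79 ramifies in K.

ramified — (79) = 𝔭²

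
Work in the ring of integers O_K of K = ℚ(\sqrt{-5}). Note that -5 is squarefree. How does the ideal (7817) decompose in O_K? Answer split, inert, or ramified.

-5 mod 4 = 3, hence disc K = 4·(-5) = -20 and O_K = ℤ[√-5].
Since gcd(7817, -20) = 1 the prime 7817 does not ramify.
Euler's criterion: (-5)^3908 mod 7817 = 7816. Thus (-5|7817) = -1.
(-5/7817) = -1, so 7817 is inert.

p is inert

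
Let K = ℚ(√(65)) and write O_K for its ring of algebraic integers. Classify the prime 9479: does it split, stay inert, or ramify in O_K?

9479 remains inert

65 mod 4 = 1, hence disc K = 65 and O_K = ℤ[(1+√65)/2].
9479 ∤ 65, so 9479 is unramified.
Compute (65/9479) via Euler: 65^((9479-1)/2) mod 9479 = 9478, so (65/9479) = -1.
Legendre symbol -1 ⇒ 9479 is inert.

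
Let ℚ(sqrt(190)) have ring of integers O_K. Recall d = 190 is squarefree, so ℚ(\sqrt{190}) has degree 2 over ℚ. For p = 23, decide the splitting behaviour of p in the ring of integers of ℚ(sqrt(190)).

Since 190 ≢ 1 mod 4, the ring of integers is ℤ[√190] with discriminant 4·190 = 760.
Since gcd(23, 760) = 1 the prime 23 does not ramify.
Euler's criterion: 190^11 mod 23 = 1. Thus (190|23) = 1.
d is a quadratic residue mod p, hence 23 splits in O_K.

split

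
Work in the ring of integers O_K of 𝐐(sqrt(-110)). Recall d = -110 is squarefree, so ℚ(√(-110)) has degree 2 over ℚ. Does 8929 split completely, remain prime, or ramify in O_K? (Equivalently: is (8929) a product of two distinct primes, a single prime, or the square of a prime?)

Since -110 ≢ 1 mod 4, the ring of integers is ℤ[√-110] with discriminant 4·(-110) = -440.
Since gcd(8929, -440) = 1 the prime 8929 does not ramify.
Legendre symbol by Euler's criterion: (-110/8929) ≡ (-110)^4464 ≡ 8928 (mod 8929), i.e. (-110/8929) = -1.
d is a non-residue mod p, hence 8929 remains inert in O_K.

inert — (8929) stays prime in O_K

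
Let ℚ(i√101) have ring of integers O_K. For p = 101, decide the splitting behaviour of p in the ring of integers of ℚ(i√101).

Since -101 ≢ 1 mod 4, the ring of integers is ℤ[√-101] with discriminant 4·(-101) = -404.
disc(K) = -404 = 101·(-4), so p = 101 is ramified.

ramified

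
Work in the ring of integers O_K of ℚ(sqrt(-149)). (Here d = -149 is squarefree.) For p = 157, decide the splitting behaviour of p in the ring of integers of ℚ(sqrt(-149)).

Since -149 ≢ 1 mod 4, the ring of integers is ℤ[√-149] with discriminant 4·(-149) = -596.
157 ∤ -596, so 157 is unramified.
(-149/157) = 8^78 mod 157 = 156, giving Legendre symbol -1.
d is a non-residue mod p, hence 157 remains inert in O_K.

p is inert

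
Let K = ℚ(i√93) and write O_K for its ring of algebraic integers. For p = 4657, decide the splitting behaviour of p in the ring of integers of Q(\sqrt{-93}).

split — (4657) = 𝔭₁𝔭₂ with 𝔭₁ ≠ 𝔭₂

d = -93 ≡ 3 (mod 4), so O_K = ℤ[√-93] and disc(K) = 4d = -372.
disc(K) = -372 is not divisible by 4657; 4657 is unramified.
(-93/4657) = 4564^2328 mod 4657 = 1, giving Legendre symbol 1.
Legendre symbol 1 ⇒ 4657 is split.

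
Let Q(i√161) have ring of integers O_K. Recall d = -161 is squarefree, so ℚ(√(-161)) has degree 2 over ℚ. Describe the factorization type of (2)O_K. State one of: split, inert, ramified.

d = -161 ≡ 3 (mod 4), so O_K = ℤ[√-161] and disc(K) = 4d = -644.
2 divides disc(K) = -644, so 2 ramifies.

ramified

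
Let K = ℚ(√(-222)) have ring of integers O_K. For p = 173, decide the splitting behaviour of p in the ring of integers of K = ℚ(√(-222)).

d = -222 ≡ 2 (mod 4), so O_K = ℤ[√-222] and disc(K) = 4d = -888.
Since gcd(173, -888) = 1 the prime 173 does not ramify.
(-222/173) = 124^86 mod 173 = 1, giving Legendre symbol 1.
Legendre symbol 1 ⇒ 173 is split.

split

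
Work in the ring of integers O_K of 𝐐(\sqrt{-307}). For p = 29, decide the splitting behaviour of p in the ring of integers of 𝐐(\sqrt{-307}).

p is inert

d = -307 ≡ 1 (mod 4), so O_K = ℤ[(1+√-307)/2] and disc(K) = d = -307.
Since gcd(29, -307) = 1 the prime 29 does not ramify.
Euler's criterion: (-307)^14 mod 29 = 28. Thus (-307|29) = -1.
d is a non-residue mod p, hence 29 remains inert in O_K.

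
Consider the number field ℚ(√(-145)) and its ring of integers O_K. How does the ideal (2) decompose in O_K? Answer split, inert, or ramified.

p ramifies

Since -145 ≢ 1 mod 4, the ring of integers is ℤ[√-145] with discriminant 4·(-145) = -580.
disc(K) = -580 = 2·(-290), so p = 2 is ramified.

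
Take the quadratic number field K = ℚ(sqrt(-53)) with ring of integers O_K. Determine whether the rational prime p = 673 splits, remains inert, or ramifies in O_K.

d = -53 ≡ 3 (mod 4), so O_K = ℤ[√-53] and disc(K) = 4d = -212.
673 ∤ -212, so 673 is unramified.
Legendre symbol by Euler's criterion: (-53/673) ≡ (-53)^336 ≡ 1 (mod 673), i.e. (-53/673) = 1.
d is a quadratic residue mod p, hence 673 splits in O_K.

split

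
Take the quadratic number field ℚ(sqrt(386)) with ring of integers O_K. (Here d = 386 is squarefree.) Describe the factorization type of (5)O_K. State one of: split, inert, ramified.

split

d = 386 ≡ 2 (mod 4), so O_K = ℤ[√386] and disc(K) = 4d = 1544.
Since gcd(5, 1544) = 1 the prime 5 does not ramify.
Legendre symbol by Euler's criterion: (386/5) ≡ 386^2 ≡ 1 (mod 5), i.e. (386/5) = 1.
d is a quadratic residue mod p, hence 5 splits in O_K.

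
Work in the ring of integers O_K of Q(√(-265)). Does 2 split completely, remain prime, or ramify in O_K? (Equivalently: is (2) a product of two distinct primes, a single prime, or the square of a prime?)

p ramifies

d = -265 ≡ 3 (mod 4), so O_K = ℤ[√-265] and disc(K) = 4d = -1060.
2 divides disc(K) = -1060, so 2 ramifies.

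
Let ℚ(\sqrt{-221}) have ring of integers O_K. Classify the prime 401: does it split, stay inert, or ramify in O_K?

Since -221 ≢ 1 mod 4, the ring of integers is ℤ[√-221] with discriminant 4·(-221) = -884.
disc(K) = -884 is not divisible by 401; 401 is unramified.
Legendre symbol by Euler's criterion: (-221/401) ≡ (-221)^200 ≡ 1 (mod 401), i.e. (-221/401) = 1.
(-221/401) = 1, so 401 splits.

split — (401) = 𝔭₁𝔭₂ with 𝔭₁ ≠ 𝔭₂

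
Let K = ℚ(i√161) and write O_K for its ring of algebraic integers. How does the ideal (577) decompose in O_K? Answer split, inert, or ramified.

inert — (577) stays prime in O_K

Since -161 ≢ 1 mod 4, the ring of integers is ℤ[√-161] with discriminant 4·(-161) = -644.
disc(K) = -644 is not divisible by 577; 577 is unramified.
Compute (-161/577) via Euler: 416^((577-1)/2) mod 577 = 576, so (-161/577) = -1.
Legendre symbol -1 ⇒ 577 is inert.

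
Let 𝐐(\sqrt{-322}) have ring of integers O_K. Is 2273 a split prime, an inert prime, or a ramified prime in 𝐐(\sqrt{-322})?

d = -322 ≡ 2 (mod 4), so O_K = ℤ[√-322] and disc(K) = 4d = -1288.
Since gcd(2273, -1288) = 1 the prime 2273 does not ramify.
Compute (-322/2273) via Euler: 1951^((2273-1)/2) mod 2273 = 1, so (-322/2273) = 1.
d is a quadratic residue mod p, hence 2273 splits in O_K.

2273 splits in O_K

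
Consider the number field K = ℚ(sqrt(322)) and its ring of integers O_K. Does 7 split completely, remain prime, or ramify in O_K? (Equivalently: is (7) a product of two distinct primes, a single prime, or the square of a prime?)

ramified — (7) = 𝔭²

322 mod 4 = 2, hence disc K = 4·322 = 1288 and O_K = ℤ[√322].
Ramification test: 7 | 1288. The prime 7 ramifies in K.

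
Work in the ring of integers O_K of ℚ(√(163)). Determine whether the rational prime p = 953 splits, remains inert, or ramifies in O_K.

p is inert

d = 163 ≡ 3 (mod 4), so O_K = ℤ[√163] and disc(K) = 4d = 652.
953 ∤ 652, so 953 is unramified.
Compute (163/953) via Euler: 163^((953-1)/2) mod 953 = 952, so (163/953) = -1.
Legendre symbol -1 ⇒ 953 is inert.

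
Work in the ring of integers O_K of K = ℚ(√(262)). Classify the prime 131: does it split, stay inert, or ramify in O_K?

ramified

262 mod 4 = 2, hence disc K = 4·262 = 1048 and O_K = ℤ[√262].
131 divides disc(K) = 1048, so 131 ramifies.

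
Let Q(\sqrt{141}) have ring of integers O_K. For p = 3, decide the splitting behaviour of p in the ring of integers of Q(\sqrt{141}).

Since 141 ≡ 1 mod 4, the ring of integers is ℤ[(1+√141)/2] with discriminant 141.
disc(K) = 141 = 3·47, so p = 3 is ramified.

p ramifies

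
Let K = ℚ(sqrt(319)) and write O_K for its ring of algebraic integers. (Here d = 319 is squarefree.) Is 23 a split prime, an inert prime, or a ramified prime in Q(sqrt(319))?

d = 319 ≡ 3 (mod 4), so O_K = ℤ[√319] and disc(K) = 4d = 1276.
Since gcd(23, 1276) = 1 the prime 23 does not ramify.
Euler's criterion: 319^11 mod 23 = 22. Thus (319|23) = -1.
Legendre symbol -1 ⇒ 23 is inert.

p is inert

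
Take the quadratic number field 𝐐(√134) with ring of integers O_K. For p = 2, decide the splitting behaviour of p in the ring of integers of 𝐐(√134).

ramified — (2) = 𝔭²

134 mod 4 = 2, hence disc K = 4·134 = 536 and O_K = ℤ[√134].
Ramification test: 2 | 536. The prime 2 ramifies in K.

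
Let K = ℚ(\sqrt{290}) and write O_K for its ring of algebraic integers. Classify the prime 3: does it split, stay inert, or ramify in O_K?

remains prime (inert)

290 mod 4 = 2, hence disc K = 4·290 = 1160 and O_K = ℤ[√290].
Since gcd(3, 1160) = 1 the prime 3 does not ramify.
Euler's criterion: 290^1 mod 3 = 2. Thus (290|3) = -1.
Legendre symbol -1 ⇒ 3 is inert.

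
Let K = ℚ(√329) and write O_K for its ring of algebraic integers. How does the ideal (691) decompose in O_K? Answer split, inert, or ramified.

d = 329 ≡ 1 (mod 4), so O_K = ℤ[(1+√329)/2] and disc(K) = d = 329.
Since gcd(691, 329) = 1 the prime 691 does not ramify.
Euler's criterion: 329^345 mod 691 = 1. Thus (329|691) = 1.
(329/691) = 1, so 691 splits.

splits completely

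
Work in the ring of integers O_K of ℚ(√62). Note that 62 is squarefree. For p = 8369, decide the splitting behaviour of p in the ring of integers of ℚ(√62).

62 mod 4 = 2, hence disc K = 4·62 = 248 and O_K = ℤ[√62].
Since gcd(8369, 248) = 1 the prime 8369 does not ramify.
Compute (62/8369) via Euler: 62^((8369-1)/2) mod 8369 = 8368, so (62/8369) = -1.
d is a non-residue mod p, hence 8369 remains inert in O_K.

inert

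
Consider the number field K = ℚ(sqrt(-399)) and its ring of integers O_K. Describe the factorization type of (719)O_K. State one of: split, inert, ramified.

split — (719) = 𝔭₁𝔭₂ with 𝔭₁ ≠ 𝔭₂

Since -399 ≡ 1 mod 4, the ring of integers is ℤ[(1+√-399)/2] with discriminant -399.
719 ∤ -399, so 719 is unramified.
Legendre symbol by Euler's criterion: (-399/719) ≡ (-399)^359 ≡ 1 (mod 719), i.e. (-399/719) = 1.
(-399/719) = 1, so 719 splits.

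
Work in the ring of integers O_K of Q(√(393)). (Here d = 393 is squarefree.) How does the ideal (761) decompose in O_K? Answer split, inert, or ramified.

split — (761) = 𝔭₁𝔭₂ with 𝔭₁ ≠ 𝔭₂

d = 393 ≡ 1 (mod 4), so O_K = ℤ[(1+√393)/2] and disc(K) = d = 393.
761 ∤ 393, so 761 is unramified.
Euler's criterion: 393^380 mod 761 = 1. Thus (393|761) = 1.
d is a quadratic residue mod p, hence 761 splits in O_K.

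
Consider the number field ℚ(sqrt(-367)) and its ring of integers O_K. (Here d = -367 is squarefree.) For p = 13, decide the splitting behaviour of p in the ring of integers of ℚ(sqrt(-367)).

13 splits in O_K

d = -367 ≡ 1 (mod 4), so O_K = ℤ[(1+√-367)/2] and disc(K) = d = -367.
Since gcd(13, -367) = 1 the prime 13 does not ramify.
Compute (-367/13) via Euler: 10^((13-1)/2) mod 13 = 1, so (-367/13) = 1.
Legendre symbol 1 ⇒ 13 is split.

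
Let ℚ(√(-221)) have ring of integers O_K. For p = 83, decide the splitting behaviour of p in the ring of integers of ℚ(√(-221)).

splits completely

d = -221 ≡ 3 (mod 4), so O_K = ℤ[√-221] and disc(K) = 4d = -884.
disc(K) = -884 is not divisible by 83; 83 is unramified.
(-221/83) = 28^41 mod 83 = 1, giving Legendre symbol 1.
Legendre symbol 1 ⇒ 83 is split.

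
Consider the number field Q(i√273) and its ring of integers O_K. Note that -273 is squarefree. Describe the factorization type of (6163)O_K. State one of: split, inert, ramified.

6163 splits in O_K

d = -273 ≡ 3 (mod 4), so O_K = ℤ[√-273] and disc(K) = 4d = -1092.
disc(K) = -1092 is not divisible by 6163; 6163 is unramified.
(-273/6163) = 5890^3081 mod 6163 = 1, giving Legendre symbol 1.
(-273/6163) = 1, so 6163 splits.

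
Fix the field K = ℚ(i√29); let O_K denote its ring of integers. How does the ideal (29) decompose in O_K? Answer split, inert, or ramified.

ramified — (29) = 𝔭²

-29 mod 4 = 3, hence disc K = 4·(-29) = -116 and O_K = ℤ[√-29].
disc(K) = -116 = 29·(-4), so p = 29 is ramified.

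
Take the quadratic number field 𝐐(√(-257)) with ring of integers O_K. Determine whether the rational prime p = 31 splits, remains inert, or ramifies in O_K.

remains prime (inert)

-257 mod 4 = 3, hence disc K = 4·(-257) = -1028 and O_K = ℤ[√-257].
Since gcd(31, -1028) = 1 the prime 31 does not ramify.
Euler's criterion: (-257)^15 mod 31 = 30. Thus (-257|31) = -1.
(-257/31) = -1, so 31 is inert.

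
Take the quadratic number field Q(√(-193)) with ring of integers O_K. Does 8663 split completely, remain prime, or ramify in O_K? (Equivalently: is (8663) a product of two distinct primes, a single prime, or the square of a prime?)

split — (8663) = 𝔭₁𝔭₂ with 𝔭₁ ≠ 𝔭₂

-193 mod 4 = 3, hence disc K = 4·(-193) = -772 and O_K = ℤ[√-193].
8663 ∤ -772, so 8663 is unramified.
(-193/8663) = 8470^4331 mod 8663 = 1, giving Legendre symbol 1.
d is a quadratic residue mod p, hence 8663 splits in O_K.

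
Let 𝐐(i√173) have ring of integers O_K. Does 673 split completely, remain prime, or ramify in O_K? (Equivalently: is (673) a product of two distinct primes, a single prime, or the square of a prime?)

Since -173 ≢ 1 mod 4, the ring of integers is ℤ[√-173] with discriminant 4·(-173) = -692.
Since gcd(673, -692) = 1 the prime 673 does not ramify.
Euler's criterion: (-173)^336 mod 673 = 672. Thus (-173|673) = -1.
d is a non-residue mod p, hence 673 remains inert in O_K.

remains prime (inert)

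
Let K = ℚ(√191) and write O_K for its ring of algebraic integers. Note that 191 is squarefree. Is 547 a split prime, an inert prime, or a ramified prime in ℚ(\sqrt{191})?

p splits

d = 191 ≡ 3 (mod 4), so O_K = ℤ[√191] and disc(K) = 4d = 764.
Since gcd(547, 764) = 1 the prime 547 does not ramify.
(191/547) = 191^273 mod 547 = 1, giving Legendre symbol 1.
d is a quadratic residue mod p, hence 547 splits in O_K.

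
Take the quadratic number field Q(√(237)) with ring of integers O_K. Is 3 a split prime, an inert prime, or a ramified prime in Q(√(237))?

237 mod 4 = 1, hence disc K = 237 and O_K = ℤ[(1+√237)/2].
disc(K) = 237 = 3·79, so p = 3 is ramified.

ramifies in O_K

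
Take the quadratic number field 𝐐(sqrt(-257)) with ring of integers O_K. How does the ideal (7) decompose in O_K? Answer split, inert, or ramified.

-257 mod 4 = 3, hence disc K = 4·(-257) = -1028 and O_K = ℤ[√-257].
7 ∤ -1028, so 7 is unramified.
Legendre symbol by Euler's criterion: (-257/7) ≡ (-257)^3 ≡ 1 (mod 7), i.e. (-257/7) = 1.
d is a quadratic residue mod p, hence 7 splits in O_K.

splits completely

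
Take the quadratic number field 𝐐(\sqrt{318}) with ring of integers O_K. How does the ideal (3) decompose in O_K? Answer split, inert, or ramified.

d = 318 ≡ 2 (mod 4), so O_K = ℤ[√318] and disc(K) = 4d = 1272.
disc(K) = 1272 = 3·424, so p = 3 is ramified.

3 is ramified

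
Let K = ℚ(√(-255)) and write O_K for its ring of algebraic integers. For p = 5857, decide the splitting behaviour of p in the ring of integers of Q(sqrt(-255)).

Since -255 ≡ 1 mod 4, the ring of integers is ℤ[(1+√-255)/2] with discriminant -255.
disc(K) = -255 is not divisible by 5857; 5857 is unramified.
Compute (-255/5857) via Euler: 5602^((5857-1)/2) mod 5857 = 5856, so (-255/5857) = -1.
d is a non-residue mod p, hence 5857 remains inert in O_K.

inert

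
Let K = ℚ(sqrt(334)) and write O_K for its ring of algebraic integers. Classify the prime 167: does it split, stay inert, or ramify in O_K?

d = 334 ≡ 2 (mod 4), so O_K = ℤ[√334] and disc(K) = 4d = 1336.
disc(K) = 1336 = 167·8, so p = 167 is ramified.

ramified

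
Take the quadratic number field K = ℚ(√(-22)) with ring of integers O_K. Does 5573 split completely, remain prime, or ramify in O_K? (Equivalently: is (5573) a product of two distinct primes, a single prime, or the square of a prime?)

-22 mod 4 = 2, hence disc K = 4·(-22) = -88 and O_K = ℤ[√-22].
Since gcd(5573, -88) = 1 the prime 5573 does not ramify.
(-22/5573) = 5551^2786 mod 5573 = 1, giving Legendre symbol 1.
Legendre symbol 1 ⇒ 5573 is split.

splits completely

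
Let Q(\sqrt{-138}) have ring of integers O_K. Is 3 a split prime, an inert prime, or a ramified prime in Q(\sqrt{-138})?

d = -138 ≡ 2 (mod 4), so O_K = ℤ[√-138] and disc(K) = 4d = -552.
3 divides disc(K) = -552, so 3 ramifies.

3 is ramified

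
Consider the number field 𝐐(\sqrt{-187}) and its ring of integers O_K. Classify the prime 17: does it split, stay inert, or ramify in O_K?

Since -187 ≡ 1 mod 4, the ring of integers is ℤ[(1+√-187)/2] with discriminant -187.
17 divides disc(K) = -187, so 17 ramifies.

p ramifies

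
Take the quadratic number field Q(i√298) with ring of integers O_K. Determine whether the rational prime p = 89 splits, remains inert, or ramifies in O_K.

d = -298 ≡ 2 (mod 4), so O_K = ℤ[√-298] and disc(K) = 4d = -1192.
Since gcd(89, -1192) = 1 the prime 89 does not ramify.
Legendre symbol by Euler's criterion: (-298/89) ≡ (-298)^44 ≡ 88 (mod 89), i.e. (-298/89) = -1.
(-298/89) = -1, so 89 is inert.

remains prime (inert)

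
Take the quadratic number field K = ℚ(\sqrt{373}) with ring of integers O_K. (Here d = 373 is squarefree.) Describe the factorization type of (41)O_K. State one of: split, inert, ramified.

373 mod 4 = 1, hence disc K = 373 and O_K = ℤ[(1+√373)/2].
Since gcd(41, 373) = 1 the prime 41 does not ramify.
Legendre symbol by Euler's criterion: (373/41) ≡ 373^20 ≡ 1 (mod 41), i.e. (373/41) = 1.
Legendre symbol 1 ⇒ 41 is split.

splits completely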